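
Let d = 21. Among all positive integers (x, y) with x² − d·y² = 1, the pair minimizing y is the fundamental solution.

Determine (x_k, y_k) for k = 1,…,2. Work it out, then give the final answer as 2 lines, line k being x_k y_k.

55 12
6049 1320

√21 = [4; 1,1,2,1,1,8, …], period ℓ=6 (even) → k=5
a_0=4:  p_0=4·1+0=4,  q_0=4·0+1=1
a_1=1:  p_1=1·4+1=5,  q_1=1·1+0=1
…
a_3=2:  p_3=2·9+5=23,  q_3=2·2+1=5
a_4=1:  p_4=1·23+9=32,  q_4=1·5+2=7
a_5=1:  p_5=1·32+23=55,  q_5=1·7+5=12
→ (55, 12).  Check: 55²=3025, 21·12²=3024, difference 1.
(x_2, y_2) = (55·55 + 21·12·12, 55·12 + 12·55) = (6049, 1320)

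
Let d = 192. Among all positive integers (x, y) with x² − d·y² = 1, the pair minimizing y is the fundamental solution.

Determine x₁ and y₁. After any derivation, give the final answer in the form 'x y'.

√192 = [13; 1,5,1,26, …], period ℓ=4 (even) → k=3
step 0: (13, 1)  from 13·(1,0) + (0,1)
step 1: (14, 1)  from 1·(13,1) + (1,0)
step 2: (83, 6)  from 5·(14,1) + (13,1)
step 3: (97, 7)  from 1·(83,6) + (14,1)
(x₁, y₁) = (97, 7);  97² − 192·7² = 1 ✓

97 7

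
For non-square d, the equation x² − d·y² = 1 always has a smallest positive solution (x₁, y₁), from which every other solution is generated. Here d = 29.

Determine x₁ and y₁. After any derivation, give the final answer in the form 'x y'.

[5; 2,1,1,2,10] for √29; ℓ=5 ⇒ convergent index 9
a_0=5:  p_0=5·1+0=5,  q_0=5·0+1=1
a_1=2:  p_1=2·5+1=11,  q_1=2·1+0=2
a_2=1:  p_2=1·11+5=16,  q_2=1·2+1=3
a_3=1:  p_3=1·16+11=27,  q_3=1·3+2=5
a_4=2:  p_4=2·27+16=70,  q_4=2·5+3=13
a_5=10:  p_5=10·70+27=727,  q_5=10·13+5=135
a_6=2:  p_6=2·727+70=1524,  q_6=2·135+13=283
…
a_8=1:  p_8=1·2251+1524=3775,  q_8=1·418+283=701
a_9=2:  p_9=2·3775+2251=9801,  q_9=2·701+418=1820
fundamental: x₁=9801, y₁=1820  (since 96059601 − 29·3312400 = 1)

9801 1820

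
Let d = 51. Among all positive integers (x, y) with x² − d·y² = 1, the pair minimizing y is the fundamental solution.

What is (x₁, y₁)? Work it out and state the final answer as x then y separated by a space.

[7; 7,14] for √51; ℓ=2 ⇒ convergent index 1
i=0: a=7 ⇒ p=7, q=1
i=1: a=7 ⇒ p=50, q=7
fundamental: x₁=50, y₁=7  (since 2500 − 51·49 = 1)

50 7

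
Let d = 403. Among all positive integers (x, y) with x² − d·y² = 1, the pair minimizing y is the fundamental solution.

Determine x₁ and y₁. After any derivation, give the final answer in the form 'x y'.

669878 33369

d=403: √d = [20; 13,2,1,3,1,3,1,2,13,40] (ℓ=10, even), read p_9/q_9
a_0=20:  p_0=20·1+0=20,  q_0=20·0+1=1
…
a_2=2:  p_2=2·261+20=542,  q_2=2·13+1=27
a_3=1:  p_3=1·542+261=803,  q_3=1·27+13=40
a_4=3:  p_4=3·803+542=2951,  q_4=3·40+27=147
…
a_6=3:  p_6=3·3754+2951=14213,  q_6=3·187+147=708
…
a_8=2:  p_8=2·17967+14213=50147,  q_8=2·895+708=2498
a_9=13:  p_9=13·50147+17967=669878,  q_9=13·2498+895=33369
(x₁, y₁) = (669878, 33369);  669878² − 403·33369² = 1 ✓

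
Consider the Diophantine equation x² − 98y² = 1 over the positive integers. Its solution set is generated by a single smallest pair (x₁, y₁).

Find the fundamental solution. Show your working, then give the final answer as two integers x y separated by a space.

99 10

d=98: √d = [9; 1,8,1,18] (ℓ=4, even), read p_3/q_3
k=0  a_k=9  p_k/q_k = 9/1
…
k=2  a_k=8  p_k/q_k = 89/9
k=3  a_k=1  p_k/q_k = 99/10
→ (99, 10).  Check: 99²=9801, 98·10²=9800, difference 1.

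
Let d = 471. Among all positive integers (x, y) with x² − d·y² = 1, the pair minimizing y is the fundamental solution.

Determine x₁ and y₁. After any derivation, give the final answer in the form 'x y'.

7838695 361188

√471 = [21; 1,2,2,1,3,…,2,1,42, …], period ℓ=14 (even) → k=13
k=0  a_k=21  p_k/q_k = 21/1
k=1  a_k=1  p_k/q_k = 22/1
…
k=3  a_k=2  p_k/q_k = 152/7
…
k=7  a_k=14  p_k/q_k = 48809/2249
…
k=9  a_k=3  p_k/q_k = 644804/29711
k=10  a_k=1  p_k/q_k = 843469/38865
…
k=12  a_k=2  p_k/q_k = 5506953/253747
k=13  a_k=1  p_k/q_k = 7838695/361188
(x₁, y₁) = (7838695, 361188);  7838695² − 471·361188² = 1 ✓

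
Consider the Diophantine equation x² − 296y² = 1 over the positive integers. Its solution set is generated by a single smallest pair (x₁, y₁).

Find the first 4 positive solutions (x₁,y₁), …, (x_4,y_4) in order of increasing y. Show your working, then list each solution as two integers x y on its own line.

3699 215
27365201 1590570
202447753299 11767036645
1497708451540801 87052535509140

√296 = [17; 4,1,7,1,4,34, …], period ℓ=6 (even) → k=5
a_0=17:  p_0=17·1+0=17,  q_0=17·0+1=1
a_1=4:  p_1=4·17+1=69,  q_1=4·1+0=4
a_2=1:  p_2=1·69+17=86,  q_2=1·4+1=5
…
a_4=1:  p_4=1·671+86=757,  q_4=1·39+5=44
a_5=4:  p_5=4·757+671=3699,  q_5=4·44+39=215
→ (3699, 215).  Check: 3699²=13682601, 296·215²=13682600, difference 1.
k=2:  x_2 = 3699·3699+296·215·215 = 27365201,  y_2 = 3699·215+215·3699 = 1590570
k=3:  x_3 = 3699·27365201+296·215·1590570 = 202447753299,  y_3 = 3699·1590570+215·27365201 = 11767036645
k=4:  x_4 = 3699·202447753299+296·215·11767036645 = 1497708451540801,  y_4 = 3699·11767036645+215·202447753299 = 87052535509140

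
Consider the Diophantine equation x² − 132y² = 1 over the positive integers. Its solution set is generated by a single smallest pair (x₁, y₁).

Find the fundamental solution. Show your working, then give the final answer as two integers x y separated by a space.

23 2

√132 = [11; 2,22, …], period ℓ=2 (even) → k=1
step 0: (11, 1)  from 11·(1,0) + (0,1)
step 1: (23, 2)  from 2·(11,1) + (1,0)
→ (23, 2).  Check: 23²=529, 132·2²=528, difference 1.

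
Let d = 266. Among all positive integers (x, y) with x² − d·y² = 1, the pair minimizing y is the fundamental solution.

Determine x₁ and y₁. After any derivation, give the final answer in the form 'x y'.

685 42

√266 = [16; 3,4,3,32, …], period ℓ=4 (even) → k=3
i=0: a=16 ⇒ p=16, q=1
i=1: a=3 ⇒ p=49, q=3
i=2: a=4 ⇒ p=212, q=13
i=3: a=3 ⇒ p=685, q=42
(x₁, y₁) = (685, 42);  685² − 266·42² = 1 ✓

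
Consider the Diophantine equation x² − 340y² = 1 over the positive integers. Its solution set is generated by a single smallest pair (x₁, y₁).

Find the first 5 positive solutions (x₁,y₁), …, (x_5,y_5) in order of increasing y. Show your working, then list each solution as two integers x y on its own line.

285769 15498
163327842721 8857695924
93348068572789129 5062509812995614
53351968415791425367681 2893416733491029538408
30492677324331251603220874249 1653697613020933530509635890

√340 → a₀=18, period (2,3,1,1,1,…,3,2,36); ℓ=14 even so k=13
k=0  a_k=18  p_k/q_k = 18/1
…
k=2  a_k=3  p_k/q_k = 129/7
…
k=4  a_k=1  p_k/q_k = 295/16
…
k=6  a_k=1  p_k/q_k = 756/41
k=7  a_k=8  p_k/q_k = 6509/353
…
k=9  a_k=1  p_k/q_k = 13774/747
k=10  a_k=1  p_k/q_k = 21039/1141
k=11  a_k=1  p_k/q_k = 34813/1888
k=12  a_k=3  p_k/q_k = 125478/6805
k=13  a_k=2  p_k/q_k = 285769/15498
→ (285769, 15498).  Check: 285769²=81663921361, 340·15498²=81663921360, difference 1.
(x_2, y_2) = (285769·285769 + 340·15498·15498, 285769·15498 + 15498·285769) = (163327842721, 8857695924)
(x_3, y_3) = (285769·163327842721 + 340·15498·8857695924, 285769·8857695924 + 15498·163327842721) = (93348068572789129, 5062509812995614)
(x_4, y_4) = (285769·93348068572789129 + 340·15498·5062509812995614, 285769·5062509812995614 + 15498·93348068572789129) = (53351968415791425367681, 2893416733491029538408)
(x_5, y_5) = (285769·53351968415791425367681 + 340·15498·2893416733491029538408, 285769·2893416733491029538408 + 15498·53351968415791425367681) = (30492677324331251603220874249, 1653697613020933530509635890)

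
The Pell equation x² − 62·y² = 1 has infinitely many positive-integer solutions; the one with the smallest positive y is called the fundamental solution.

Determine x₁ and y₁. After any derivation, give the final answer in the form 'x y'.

63 8

√62 → a₀=7, period (1,6,1,14); ℓ=4 even so k=3
step 0: (7, 1)  from 7·(1,0) + (0,1)
step 1: (8, 1)  from 1·(7,1) + (1,0)
step 2: (55, 7)  from 6·(8,1) + (7,1)
step 3: (63, 8)  from 1·(55,7) + (8,1)
(x₁, y₁) = (63, 8);  63² − 62·8² = 1 ✓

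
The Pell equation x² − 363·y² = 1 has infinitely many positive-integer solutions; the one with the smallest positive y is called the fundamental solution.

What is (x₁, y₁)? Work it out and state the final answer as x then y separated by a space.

√363 = [19; 19,38, …], period ℓ=2 (even) → k=1
k=0  a_k=19  p_k/q_k = 19/1
k=1  a_k=19  p_k/q_k = 362/19
fundamental: x₁=362, y₁=19  (since 131044 − 363·361 = 1)

362 19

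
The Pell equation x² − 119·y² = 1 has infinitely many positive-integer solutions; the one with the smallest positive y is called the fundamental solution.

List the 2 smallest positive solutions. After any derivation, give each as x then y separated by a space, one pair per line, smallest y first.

120 11
28799 2640

√119 = [10; 1,9,1,20, …], period ℓ=4 (even) → k=3
i=0: a=10 ⇒ p=10, q=1
…
i=2: a=9 ⇒ p=109, q=10
i=3: a=1 ⇒ p=120, q=11
→ (120, 11).  Check: 120²=14400, 119·11²=14399, difference 1.
n=2: (120,11)∘(120,11) = (120·120+119·11·11, 120·11+11·120) = (28799,2640)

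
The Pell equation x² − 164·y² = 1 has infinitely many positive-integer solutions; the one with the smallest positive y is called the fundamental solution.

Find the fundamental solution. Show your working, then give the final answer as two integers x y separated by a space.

√164 = [12; 1,4,6,4,1,24, …], period ℓ=6 (even) → k=5
step 0: (12, 1)  from 12·(1,0) + (0,1)
step 1: (13, 1)  from 1·(12,1) + (1,0)
step 2: (64, 5)  from 4·(13,1) + (12,1)
step 3: (397, 31)  from 6·(64,5) + (13,1)
step 4: (1652, 129)  from 4·(397,31) + (64,5)
step 5: (2049, 160)  from 1·(1652,129) + (397,31)
→ (2049, 160).  Check: 2049²=4198401, 164·160²=4198400, difference 1.

2049 160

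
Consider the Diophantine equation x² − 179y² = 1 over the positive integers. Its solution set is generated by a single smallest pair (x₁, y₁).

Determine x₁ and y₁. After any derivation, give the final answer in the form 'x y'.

√179 → a₀=13, period (2,1,1,1,3,…,1,2,26); ℓ=14 even so k=13
step 0: (13, 1)  from 13·(1,0) + (0,1)
…
step 8: (137042, 10243)  from 5·(26999,2018) + (2047,153)
…
step 12: (1588459, 118727)  from 1·(1013292,75737) + (575167,42990)
step 13: (4190210, 313191)  from 2·(1588459,118727) + (1013292,75737)
→ (4190210, 313191).  Check: 4190210²=17557859844100, 179·313191²=17557859844099, difference 1.

4190210 313191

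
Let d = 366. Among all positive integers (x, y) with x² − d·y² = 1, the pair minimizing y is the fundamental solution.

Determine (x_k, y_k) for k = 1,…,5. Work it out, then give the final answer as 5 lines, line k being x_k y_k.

907925 47458
1648655611249 86176609300
2993711291685588725 156483795997357542
5436130649005627630680001 284151100961715516031400
9871197838993875221878594227125 515975776681174635989620332458

√366 = [19; 7,1,1,1,2,12,2,1,1,1,7,38, …], period ℓ=12 (even) → k=11
k=0  a_k=19  p_k/q_k = 19/1
k=1  a_k=7  p_k/q_k = 134/7
k=2  a_k=1  p_k/q_k = 153/8
…
k=4  a_k=1  p_k/q_k = 440/23
…
k=7  a_k=2  p_k/q_k = 30055/1571
…
k=10  a_k=1  p_k/q_k = 119053/6223
k=11  a_k=7  p_k/q_k = 907925/47458
→ (907925, 47458).  Check: 907925²=824327805625, 366·47458²=824327805624, difference 1.
(x_2, y_2) = (907925·907925 + 366·47458·47458, 907925·47458 + 47458·907925) = (1648655611249, 86176609300)
(x_3, y_3) = (907925·1648655611249 + 366·47458·86176609300, 907925·86176609300 + 47458·1648655611249) = (2993711291685588725, 156483795997357542)
(x_4, y_4) = (907925·2993711291685588725 + 366·47458·156483795997357542, 907925·156483795997357542 + 47458·2993711291685588725) = (5436130649005627630680001, 284151100961715516031400)
(x_5, y_5) = (907925·5436130649005627630680001 + 366·47458·284151100961715516031400, 907925·284151100961715516031400 + 47458·5436130649005627630680001) = (9871197838993875221878594227125, 515975776681174635989620332458)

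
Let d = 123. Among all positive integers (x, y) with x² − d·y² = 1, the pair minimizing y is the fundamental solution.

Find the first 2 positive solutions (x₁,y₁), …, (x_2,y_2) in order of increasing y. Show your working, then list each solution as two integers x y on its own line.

d=123: √d = [11; 11,22] (ℓ=2, even), read p_1/q_1
a_0=11:  p_0=11·1+0=11,  q_0=11·0+1=1
a_1=11:  p_1=11·11+1=122,  q_1=11·1+0=11
(x₁, y₁) = (122, 11);  122² − 123·11² = 1 ✓
(122+11√123)^2 = 29767 + 2684√123

122 11
29767 2684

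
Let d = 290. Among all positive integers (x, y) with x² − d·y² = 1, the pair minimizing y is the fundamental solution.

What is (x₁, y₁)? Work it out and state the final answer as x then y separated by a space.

[17; 34] for √290; ℓ=1 ⇒ convergent index 1
k=0  a_k=17  p_k/q_k = 17/1
k=1  a_k=34  p_k/q_k = 579/34
(x₁, y₁) = (579, 34);  579² − 290·34² = 1 ✓

579 34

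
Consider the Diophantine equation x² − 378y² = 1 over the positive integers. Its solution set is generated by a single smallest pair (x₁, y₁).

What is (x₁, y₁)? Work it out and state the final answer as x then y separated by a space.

[19; 2,3,1,4,1,3,2,38] for √378; ℓ=8 ⇒ convergent index 7
a_0=19:  p_0=19·1+0=19,  q_0=19·0+1=1
a_1=2:  p_1=2·19+1=39,  q_1=2·1+0=2
a_2=3:  p_2=3·39+19=136,  q_2=3·2+1=7
…
a_6=3:  p_6=3·1011+836=3869,  q_6=3·52+43=199
a_7=2:  p_7=2·3869+1011=8749,  q_7=2·199+52=450
(x₁, y₁) = (8749, 450);  8749² − 378·450² = 1 ✓

8749 450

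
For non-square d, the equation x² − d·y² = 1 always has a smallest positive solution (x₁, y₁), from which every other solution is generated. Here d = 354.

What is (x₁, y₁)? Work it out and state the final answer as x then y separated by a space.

[18; 1,4,2,2,18,2,2,4,1,36] for √354; ℓ=10 ⇒ convergent index 9
k=0  a_k=18  p_k/q_k = 18/1
…
k=4  a_k=2  p_k/q_k = 508/27
k=5  a_k=18  p_k/q_k = 9351/497
k=6  a_k=2  p_k/q_k = 19210/1021
…
k=8  a_k=4  p_k/q_k = 210294/11177
k=9  a_k=1  p_k/q_k = 258065/13716
(x₁, y₁) = (258065, 13716);  258065² − 354·13716² = 1 ✓

258065 13716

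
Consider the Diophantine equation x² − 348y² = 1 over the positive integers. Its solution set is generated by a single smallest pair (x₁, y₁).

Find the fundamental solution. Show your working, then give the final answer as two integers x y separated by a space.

d=348: √d = [18; 1,1,1,8,1,1,1,36] (ℓ=8, even), read p_7/q_7
i=0: a=18 ⇒ p=18, q=1
i=1: a=1 ⇒ p=19, q=1
…
i=5: a=1 ⇒ p=541, q=29
i=6: a=1 ⇒ p=1026, q=55
i=7: a=1 ⇒ p=1567, q=84
→ (1567, 84).  Check: 1567²=2455489, 348·84²=2455488, difference 1.

1567 84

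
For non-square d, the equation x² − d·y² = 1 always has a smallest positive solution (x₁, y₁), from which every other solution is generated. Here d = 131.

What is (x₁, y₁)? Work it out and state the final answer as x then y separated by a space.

[11; 2,4,11,4,2,22] for √131; ℓ=6 ⇒ convergent index 5
i=0: a=11 ⇒ p=11, q=1
i=1: a=2 ⇒ p=23, q=2
i=2: a=4 ⇒ p=103, q=9
i=3: a=11 ⇒ p=1156, q=101
i=4: a=4 ⇒ p=4727, q=413
i=5: a=2 ⇒ p=10610, q=927
(x₁, y₁) = (10610, 927);  10610² − 131·927² = 1 ✓

10610 927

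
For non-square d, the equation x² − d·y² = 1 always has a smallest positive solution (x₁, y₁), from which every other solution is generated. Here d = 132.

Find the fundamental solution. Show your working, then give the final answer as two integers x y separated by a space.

[11; 2,22] for √132; ℓ=2 ⇒ convergent index 1
i=0: a=11 ⇒ p=11, q=1
i=1: a=2 ⇒ p=23, q=2
fundamental: x₁=23, y₁=2  (since 529 − 132·4 = 1)

23 2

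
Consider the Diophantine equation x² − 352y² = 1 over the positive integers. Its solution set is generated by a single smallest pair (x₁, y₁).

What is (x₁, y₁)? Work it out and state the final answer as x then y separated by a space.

d=352: √d = [18; 1,3,5,9,5,3,1,36] (ℓ=8, even), read p_7/q_7
k=0  a_k=18  p_k/q_k = 18/1
…
k=4  a_k=9  p_k/q_k = 3621/193
…
k=6  a_k=3  p_k/q_k = 59118/3151
k=7  a_k=1  p_k/q_k = 77617/4137
→ (77617, 4137).  Check: 77617²=6024398689, 352·4137²=6024398688, difference 1.

77617 4137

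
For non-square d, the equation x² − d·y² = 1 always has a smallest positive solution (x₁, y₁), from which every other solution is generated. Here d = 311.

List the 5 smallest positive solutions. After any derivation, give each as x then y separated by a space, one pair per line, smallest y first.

16883880 957397
570130807708799 32329152120720
19252040283316857636360 1091683049815963029803
650098275797375082487964044801 36863691222253451430108430560
21952362553539551163393489436611779400 1244804277907160115380508441163715797

√311 = [17; 1,1,1,2,1,…,1,1,34, …], period ℓ=16 (even) → k=15
i=0: a=17 ⇒ p=17, q=1
i=1: a=1 ⇒ p=18, q=1
i=2: a=1 ⇒ p=35, q=2
i=3: a=1 ⇒ p=53, q=3
i=4: a=2 ⇒ p=141, q=8
i=5: a=1 ⇒ p=194, q=11
i=6: a=6 ⇒ p=1305, q=74
i=7: a=3 ⇒ p=4109, q=233
i=8: a=17 ⇒ p=71158, q=4035
i=9: a=3 ⇒ p=217583, q=12338
i=10: a=6 ⇒ p=1376656, q=78063
i=11: a=1 ⇒ p=1594239, q=90401
…
i=13: a=1 ⇒ p=6159373, q=349266
i=14: a=1 ⇒ p=10724507, q=608131
i=15: a=1 ⇒ p=16883880, q=957397
fundamental: x₁=16883880, y₁=957397  (since 285065403854400 − 311·916609015609 = 1)
(16883880+957397√311)^2 = 570130807708799 + 32329152120720√311
(16883880+957397√311)^3 = 19252040283316857636360 + 1091683049815963029803√311
(16883880+957397√311)^4 = 650098275797375082487964044801 + 36863691222253451430108430560√311
(16883880+957397√311)^5 = 21952362553539551163393489436611779400 + 1244804277907160115380508441163715797√311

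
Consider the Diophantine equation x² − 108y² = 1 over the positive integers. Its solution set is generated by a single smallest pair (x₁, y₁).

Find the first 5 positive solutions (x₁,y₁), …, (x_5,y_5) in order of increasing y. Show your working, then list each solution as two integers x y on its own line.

1351 130
3650401 351260
9863382151 949104390
26650854921601 2564479710520
72010600134783751 6929223228720650

[10; 2,1,1,4,1,1,2,20] for √108; ℓ=8 ⇒ convergent index 7
a_0=10:  p_0=10·1+0=10,  q_0=10·0+1=1
…
a_3=1:  p_3=1·31+21=52,  q_3=1·3+2=5
…
a_5=1:  p_5=1·239+52=291,  q_5=1·23+5=28
a_6=1:  p_6=1·291+239=530,  q_6=1·28+23=51
a_7=2:  p_7=2·530+291=1351,  q_7=2·51+28=130
fundamental: x₁=1351, y₁=130  (since 1825201 − 108·16900 = 1)
(1351+130√108)^2 = 3650401 + 351260√108
(1351+130√108)^3 = 9863382151 + 949104390√108
(1351+130√108)^4 = 26650854921601 + 2564479710520√108
(1351+130√108)^5 = 72010600134783751 + 6929223228720650√108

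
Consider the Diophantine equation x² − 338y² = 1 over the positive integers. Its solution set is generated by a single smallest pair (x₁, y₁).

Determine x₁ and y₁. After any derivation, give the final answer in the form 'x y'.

√338 → a₀=18, period (2,1,1,2,36); ℓ=5 odd so k=9
i=0: a=18 ⇒ p=18, q=1
…
i=8: a=1 ⇒ p=43958, q=2391
i=9: a=2 ⇒ p=114243, q=6214
fundamental: x₁=114243, y₁=6214  (since 13051463049 − 338·38613796 = 1)

114243 6214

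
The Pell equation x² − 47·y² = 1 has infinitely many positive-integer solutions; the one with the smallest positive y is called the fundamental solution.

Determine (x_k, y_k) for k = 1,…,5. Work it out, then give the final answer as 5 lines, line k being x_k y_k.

48 7
4607 672
442224 64505
42448897 6191808
4074651888 594349063

√47 = [6; 1,5,1,12, …], period ℓ=4 (even) → k=3
i=0: a=6 ⇒ p=6, q=1
…
i=2: a=5 ⇒ p=41, q=6
i=3: a=1 ⇒ p=48, q=7
(x₁, y₁) = (48, 7);  48² − 47·7² = 1 ✓
(x_2, y_2) = (48·48 + 47·7·7, 48·7 + 7·48) = (4607, 672)
(x_3, y_3) = (48·4607 + 47·7·672, 48·672 + 7·4607) = (442224, 64505)
(x_4, y_4) = (48·442224 + 47·7·64505, 48·64505 + 7·442224) = (42448897, 6191808)
(x_5, y_5) = (48·42448897 + 47·7·6191808, 48·6191808 + 7·42448897) = (4074651888, 594349063)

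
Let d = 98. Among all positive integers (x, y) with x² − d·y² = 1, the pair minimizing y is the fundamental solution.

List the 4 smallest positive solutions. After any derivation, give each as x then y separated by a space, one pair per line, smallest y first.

[9; 1,8,1,18] for √98; ℓ=4 ⇒ convergent index 3
i=0: a=9 ⇒ p=9, q=1
i=1: a=1 ⇒ p=10, q=1
i=2: a=8 ⇒ p=89, q=9
i=3: a=1 ⇒ p=99, q=10
→ (99, 10).  Check: 99²=9801, 98·10²=9800, difference 1.
(99+10√98)^2 = 19601 + 1980√98
(99+10√98)^3 = 3880899 + 392030√98
(99+10√98)^4 = 768398401 + 77619960√98

99 10
19601 1980
3880899 392030
768398401 77619960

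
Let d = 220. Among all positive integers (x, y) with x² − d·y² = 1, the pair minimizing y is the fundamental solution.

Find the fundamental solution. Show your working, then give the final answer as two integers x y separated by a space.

d=220: √d = [14; 1,4,1,28] (ℓ=4, even), read p_3/q_3
step 0: (14, 1)  from 14·(1,0) + (0,1)
step 1: (15, 1)  from 1·(14,1) + (1,0)
step 2: (74, 5)  from 4·(15,1) + (14,1)
step 3: (89, 6)  from 1·(74,5) + (15,1)
→ (89, 6).  Check: 89²=7921, 220·6²=7920, difference 1.

89 6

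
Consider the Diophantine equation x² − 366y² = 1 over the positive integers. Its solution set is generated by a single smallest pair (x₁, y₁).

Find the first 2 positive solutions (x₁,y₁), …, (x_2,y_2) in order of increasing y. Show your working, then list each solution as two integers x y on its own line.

[19; 7,1,1,1,2,12,2,1,1,1,7,38] for √366; ℓ=12 ⇒ convergent index 11
step 0: (19, 1)  from 19·(1,0) + (0,1)
…
step 7: (30055, 1571)  from 2·(14444,755) + (1167,61)
step 8: (44499, 2326)  from 1·(30055,1571) + (14444,755)
…
step 10: (119053, 6223)  from 1·(74554,3897) + (44499,2326)
step 11: (907925, 47458)  from 7·(119053,6223) + (74554,3897)
fundamental: x₁=907925, y₁=47458  (since 824327805625 − 366·2252261764 = 1)
k=2:  x_2 = 907925·907925+366·47458·47458 = 1648655611249,  y_2 = 907925·47458+47458·907925 = 86176609300

907925 47458
1648655611249 86176609300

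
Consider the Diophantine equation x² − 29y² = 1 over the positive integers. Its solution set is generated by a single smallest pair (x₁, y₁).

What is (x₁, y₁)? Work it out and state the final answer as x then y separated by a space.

9801 1820

d=29: √d = [5; 2,1,1,2,10] (ℓ=5, odd), read p_9/q_9
step 0: (5, 1)  from 5·(1,0) + (0,1)
…
step 8: (3775, 701)  from 1·(2251,418) + (1524,283)
step 9: (9801, 1820)  from 2·(3775,701) + (2251,418)
→ (9801, 1820).  Check: 9801²=96059601, 29·1820²=96059600, difference 1.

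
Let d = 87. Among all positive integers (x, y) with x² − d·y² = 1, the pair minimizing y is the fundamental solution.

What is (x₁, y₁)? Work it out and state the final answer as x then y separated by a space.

28 3

√87 = [9; 3,18, …], period ℓ=2 (even) → k=1
a_0=9:  p_0=9·1+0=9,  q_0=9·0+1=1
a_1=3:  p_1=3·9+1=28,  q_1=3·1+0=3
→ (28, 3).  Check: 28²=784, 87·3²=783, difference 1.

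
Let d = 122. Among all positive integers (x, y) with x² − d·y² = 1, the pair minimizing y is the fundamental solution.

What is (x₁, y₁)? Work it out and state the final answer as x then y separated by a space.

√122 → a₀=11, period (22); ℓ=1 odd so k=1
k=0  a_k=11  p_k/q_k = 11/1
k=1  a_k=22  p_k/q_k = 243/22
→ (243, 22).  Check: 243²=59049, 122·22²=59048, difference 1.

243 22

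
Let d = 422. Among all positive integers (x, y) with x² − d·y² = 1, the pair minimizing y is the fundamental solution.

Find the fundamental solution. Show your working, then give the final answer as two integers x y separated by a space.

√422 → a₀=20, period (1,1,5,2,1,…,1,1,40); ℓ=14 even so k=13
step 0: (20, 1)  from 20·(1,0) + (0,1)
…
step 2: (41, 2)  from 1·(21,1) + (20,1)
step 3: (226, 11)  from 5·(41,2) + (21,1)
…
step 8: (163807, 7974)  from 3·(53719,2615) + (2650,129)
…
step 12: (3810680, 185501)  from 1·(3211821,156349) + (598859,29152)
step 13: (7022501, 341850)  from 1·(3810680,185501) + (3211821,156349)
fundamental: x₁=7022501, y₁=341850  (since 49315520295001 − 422·116861422500 = 1)

7022501 341850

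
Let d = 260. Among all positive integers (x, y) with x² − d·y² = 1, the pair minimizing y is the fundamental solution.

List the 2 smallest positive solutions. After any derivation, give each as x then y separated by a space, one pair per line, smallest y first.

d=260: √d = [16; 8,32] (ℓ=2, even), read p_1/q_1
k=0  a_k=16  p_k/q_k = 16/1
k=1  a_k=8  p_k/q_k = 129/8
fundamental: x₁=129, y₁=8  (since 16641 − 260·64 = 1)
(x_2, y_2) = (129·129 + 260·8·8, 129·8 + 8·129) = (33281, 2064)

129 8
33281 2064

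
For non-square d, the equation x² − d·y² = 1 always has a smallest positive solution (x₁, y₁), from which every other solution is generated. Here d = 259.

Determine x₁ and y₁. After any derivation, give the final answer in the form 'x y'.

[16; 10,1,2,3,4,3,2,1,10,32] for √259; ℓ=10 ⇒ convergent index 9
step 0: (16, 1)  from 16·(1,0) + (0,1)
…
step 3: (515, 32)  from 2·(177,11) + (161,10)
…
step 8: (79196, 4921)  from 1·(55265,3434) + (23931,1487)
step 9: (847225, 52644)  from 10·(79196,4921) + (55265,3434)
→ (847225, 52644).  Check: 847225²=717790200625, 259·52644²=717790200624, difference 1.

847225 52644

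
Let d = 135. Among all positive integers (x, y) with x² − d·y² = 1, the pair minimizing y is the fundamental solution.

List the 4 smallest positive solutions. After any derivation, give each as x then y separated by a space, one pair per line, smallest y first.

244 21
119071 10248
58106404 5001003
28355806081 2440479216

[11; 1,1,1,1,1,1,1,22] for √135; ℓ=8 ⇒ convergent index 7
k=0  a_k=11  p_k/q_k = 11/1
…
k=2  a_k=1  p_k/q_k = 23/2
k=3  a_k=1  p_k/q_k = 35/3
k=4  a_k=1  p_k/q_k = 58/5
k=5  a_k=1  p_k/q_k = 93/8
k=6  a_k=1  p_k/q_k = 151/13
k=7  a_k=1  p_k/q_k = 244/21
→ (244, 21).  Check: 244²=59536, 135·21²=59535, difference 1.
(x_2, y_2) = (244·244 + 135·21·21, 244·21 + 21·244) = (119071, 10248)
(x_3, y_3) = (244·119071 + 135·21·10248, 244·10248 + 21·119071) = (58106404, 5001003)
(x_4, y_4) = (244·58106404 + 135·21·5001003, 244·5001003 + 21·58106404) = (28355806081, 2440479216)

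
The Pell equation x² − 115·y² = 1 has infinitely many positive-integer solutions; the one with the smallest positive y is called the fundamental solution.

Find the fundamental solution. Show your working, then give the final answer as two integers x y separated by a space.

1126 105

√115 = [10; 1,2,1,1,1,1,1,2,1,20, …], period ℓ=10 (even) → k=9
i=0: a=10 ⇒ p=10, q=1
i=1: a=1 ⇒ p=11, q=1
…
i=5: a=1 ⇒ p=118, q=11
…
i=8: a=2 ⇒ p=815, q=76
i=9: a=1 ⇒ p=1126, q=105
(x₁, y₁) = (1126, 105);  1126² − 115·105² = 1 ✓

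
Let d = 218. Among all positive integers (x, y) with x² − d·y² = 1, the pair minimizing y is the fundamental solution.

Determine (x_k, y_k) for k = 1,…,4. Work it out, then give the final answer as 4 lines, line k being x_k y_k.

d=218: √d = [14; 1,3,3,1,28] (ℓ=5, odd), read p_9/q_9
i=0: a=14 ⇒ p=14, q=1
…
i=2: a=3 ⇒ p=59, q=4
i=3: a=3 ⇒ p=192, q=13
i=4: a=1 ⇒ p=251, q=17
i=5: a=28 ⇒ p=7220, q=489
i=6: a=1 ⇒ p=7471, q=506
i=7: a=3 ⇒ p=29633, q=2007
i=8: a=3 ⇒ p=96370, q=6527
i=9: a=1 ⇒ p=126003, q=8534
→ (126003, 8534).  Check: 126003²=15876756009, 218·8534²=15876756008, difference 1.
(126003+8534√218)^2 = 31753512017 + 2150619204√218
(126003+8534√218)^3 = 8002075549230099 + 541968943114690√218
(126003+8534√218)^4 = 2016571050827526816577 + 136579425476409948936√218

126003 8534
31753512017 2150619204
8002075549230099 541968943114690
2016571050827526816577 136579425476409948936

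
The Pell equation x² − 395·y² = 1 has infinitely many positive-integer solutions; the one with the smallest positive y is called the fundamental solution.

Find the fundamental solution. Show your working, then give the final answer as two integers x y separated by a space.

159 8

√395 = [19; 1,6,1,38, …], period ℓ=4 (even) → k=3
step 0: (19, 1)  from 19·(1,0) + (0,1)
…
step 2: (139, 7)  from 6·(20,1) + (19,1)
step 3: (159, 8)  from 1·(139,7) + (20,1)
(x₁, y₁) = (159, 8);  159² − 395·8² = 1 ✓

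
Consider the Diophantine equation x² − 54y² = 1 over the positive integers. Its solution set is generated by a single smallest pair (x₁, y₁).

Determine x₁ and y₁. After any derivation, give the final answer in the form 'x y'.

√54 → a₀=7, period (2,1,6,1,2,14); ℓ=6 even so k=5
step 0: (7, 1)  from 7·(1,0) + (0,1)
step 1: (15, 2)  from 2·(7,1) + (1,0)
…
step 3: (147, 20)  from 6·(22,3) + (15,2)
step 4: (169, 23)  from 1·(147,20) + (22,3)
step 5: (485, 66)  from 2·(169,23) + (147,20)
→ (485, 66).  Check: 485²=235225, 54·66²=235224, difference 1.

485 66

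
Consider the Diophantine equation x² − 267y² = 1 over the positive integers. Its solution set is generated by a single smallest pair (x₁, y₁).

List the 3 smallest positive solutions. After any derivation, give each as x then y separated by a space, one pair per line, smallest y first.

√267 → a₀=16, period (2,1,15,1,2,32); ℓ=6 even so k=5
a_0=16:  p_0=16·1+0=16,  q_0=16·0+1=1
a_1=2:  p_1=2·16+1=33,  q_1=2·1+0=2
…
a_3=15:  p_3=15·49+33=768,  q_3=15·3+2=47
a_4=1:  p_4=1·768+49=817,  q_4=1·47+3=50
a_5=2:  p_5=2·817+768=2402,  q_5=2·50+47=147
(x₁, y₁) = (2402, 147);  2402² − 267·147² = 1 ✓
(2402+147√267)^2 = 11539207 + 706188√267
(2402+147√267)^3 = 55434348026 + 3392527005√267

2402 147
11539207 706188
55434348026 3392527005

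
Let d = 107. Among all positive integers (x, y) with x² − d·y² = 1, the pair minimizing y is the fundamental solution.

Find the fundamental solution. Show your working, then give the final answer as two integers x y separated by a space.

962 93

[10; 2,1,9,1,2,20] for √107; ℓ=6 ⇒ convergent index 5
a_0=10:  p_0=10·1+0=10,  q_0=10·0+1=1
…
a_4=1:  p_4=1·300+31=331,  q_4=1·29+3=32
a_5=2:  p_5=2·331+300=962,  q_5=2·32+29=93
(x₁, y₁) = (962, 93);  962² − 107·93² = 1 ✓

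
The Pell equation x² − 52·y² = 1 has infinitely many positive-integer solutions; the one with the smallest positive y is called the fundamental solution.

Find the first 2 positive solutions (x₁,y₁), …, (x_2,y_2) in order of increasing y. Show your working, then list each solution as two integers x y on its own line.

[7; 4,1,2,1,4,14] for √52; ℓ=6 ⇒ convergent index 5
a_0=7:  p_0=7·1+0=7,  q_0=7·0+1=1
a_1=4:  p_1=4·7+1=29,  q_1=4·1+0=4
a_2=1:  p_2=1·29+7=36,  q_2=1·4+1=5
a_3=2:  p_3=2·36+29=101,  q_3=2·5+4=14
a_4=1:  p_4=1·101+36=137,  q_4=1·14+5=19
a_5=4:  p_5=4·137+101=649,  q_5=4·19+14=90
fundamental: x₁=649, y₁=90  (since 421201 − 52·8100 = 1)
(649+90√52)^2 = 842401 + 116820√52

649 90
842401 116820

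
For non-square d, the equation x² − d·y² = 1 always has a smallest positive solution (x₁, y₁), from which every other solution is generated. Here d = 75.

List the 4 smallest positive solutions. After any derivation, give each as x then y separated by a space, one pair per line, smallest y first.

26 3
1351 156
70226 8109
3650401 421512

√75 = [8; 1,1,1,16, …], period ℓ=4 (even) → k=3
k=0  a_k=8  p_k/q_k = 8/1
k=1  a_k=1  p_k/q_k = 9/1
k=2  a_k=1  p_k/q_k = 17/2
k=3  a_k=1  p_k/q_k = 26/3
fundamental: x₁=26, y₁=3  (since 676 − 75·9 = 1)
(26+3√75)^2 = 1351 + 156√75
(26+3√75)^3 = 70226 + 8109√75
(26+3√75)^4 = 3650401 + 421512√75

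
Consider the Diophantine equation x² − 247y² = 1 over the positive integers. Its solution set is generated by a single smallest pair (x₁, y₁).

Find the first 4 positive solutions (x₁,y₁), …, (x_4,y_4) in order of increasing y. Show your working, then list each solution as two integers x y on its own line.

85292 5427
14549450527 925759368
2481903468612476 157919736025485
423373021275241155457 26938580249245573872

d=247: √d = [15; 1,2,1,1,9,1,9,1,1,2,1,30] (ℓ=12, even), read p_11/q_11
k=0  a_k=15  p_k/q_k = 15/1
k=1  a_k=1  p_k/q_k = 16/1
…
k=3  a_k=1  p_k/q_k = 63/4
…
k=5  a_k=9  p_k/q_k = 1053/67
k=6  a_k=1  p_k/q_k = 1163/74
k=7  a_k=9  p_k/q_k = 11520/733
…
k=10  a_k=2  p_k/q_k = 61089/3887
k=11  a_k=1  p_k/q_k = 85292/5427
(x₁, y₁) = (85292, 5427);  85292² − 247·5427² = 1 ✓
k=2:  x_2 = 85292·85292+247·5427·5427 = 14549450527,  y_2 = 85292·5427+5427·85292 = 925759368
k=3:  x_3 = 85292·14549450527+247·5427·925759368 = 2481903468612476,  y_3 = 85292·925759368+5427·14549450527 = 157919736025485
k=4:  x_4 = 85292·2481903468612476+247·5427·157919736025485 = 423373021275241155457,  y_4 = 85292·157919736025485+5427·2481903468612476 = 26938580249245573872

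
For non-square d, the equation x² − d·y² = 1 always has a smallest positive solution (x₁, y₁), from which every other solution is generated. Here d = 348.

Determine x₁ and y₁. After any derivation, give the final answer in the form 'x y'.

1567 84

[18; 1,1,1,8,1,1,1,36] for √348; ℓ=8 ⇒ convergent index 7
a_0=18:  p_0=18·1+0=18,  q_0=18·0+1=1
…
a_2=1:  p_2=1·19+18=37,  q_2=1·1+1=2
a_3=1:  p_3=1·37+19=56,  q_3=1·2+1=3
…
a_6=1:  p_6=1·541+485=1026,  q_6=1·29+26=55
a_7=1:  p_7=1·1026+541=1567,  q_7=1·55+29=84
→ (1567, 84).  Check: 1567²=2455489, 348·84²=2455488, difference 1.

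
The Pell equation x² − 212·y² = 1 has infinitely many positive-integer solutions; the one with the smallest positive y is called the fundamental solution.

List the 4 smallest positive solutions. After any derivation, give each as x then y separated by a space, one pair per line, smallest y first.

√212 → a₀=14, period (1,1,3,1,1,…,1,1,28); ℓ=14 even so k=13
k=0  a_k=14  p_k/q_k = 14/1
k=1  a_k=1  p_k/q_k = 15/1
k=2  a_k=1  p_k/q_k = 29/2
k=3  a_k=3  p_k/q_k = 102/7
k=4  a_k=1  p_k/q_k = 131/9
k=5  a_k=1  p_k/q_k = 233/16
k=6  a_k=1  p_k/q_k = 364/25
k=7  a_k=6  p_k/q_k = 2417/166
k=8  a_k=1  p_k/q_k = 2781/191
k=9  a_k=1  p_k/q_k = 5198/357
k=10  a_k=1  p_k/q_k = 7979/548
k=11  a_k=3  p_k/q_k = 29135/2001
k=12  a_k=1  p_k/q_k = 37114/2549
k=13  a_k=1  p_k/q_k = 66249/4550
fundamental: x₁=66249, y₁=4550  (since 4388930001 − 212·20702500 = 1)
k=2:  x_2 = 66249·66249+212·4550·4550 = 8777860001,  y_2 = 66249·4550+4550·66249 = 602865900
k=3:  x_3 = 66249·8777860001+212·4550·602865900 = 1163048894346249,  y_3 = 66249·602865900+4550·8777860001 = 79878526013650
k=4:  x_4 = 66249·1163048894346249+212·4550·79878526013650 = 154101652394311440001,  y_4 = 66249·79878526013650+4550·1163048894346249 = 10583744939153731800

66249 4550
8777860001 602865900
1163048894346249 79878526013650
154101652394311440001 10583744939153731800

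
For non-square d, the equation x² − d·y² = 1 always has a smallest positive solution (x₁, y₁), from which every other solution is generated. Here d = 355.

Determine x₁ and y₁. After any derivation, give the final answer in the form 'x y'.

954809 50676

√355 → a₀=18, period (1,5,3,3,1,6,1,3,3,5,1,36); ℓ=12 even so k=11
k=0  a_k=18  p_k/q_k = 18/1
k=1  a_k=1  p_k/q_k = 19/1
k=2  a_k=5  p_k/q_k = 113/6
k=3  a_k=3  p_k/q_k = 358/19
k=4  a_k=3  p_k/q_k = 1187/63
k=5  a_k=1  p_k/q_k = 1545/82
k=6  a_k=6  p_k/q_k = 10457/555
k=7  a_k=1  p_k/q_k = 12002/637
k=8  a_k=3  p_k/q_k = 46463/2466
k=9  a_k=3  p_k/q_k = 151391/8035
k=10  a_k=5  p_k/q_k = 803418/42641
k=11  a_k=1  p_k/q_k = 954809/50676
fundamental: x₁=954809, y₁=50676  (since 911660226481 − 355·2568056976 = 1)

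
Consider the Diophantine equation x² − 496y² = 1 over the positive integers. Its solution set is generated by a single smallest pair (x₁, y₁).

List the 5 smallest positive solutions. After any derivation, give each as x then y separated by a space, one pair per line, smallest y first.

4620799 207480
42703566796801 1917446753040
394649197502177907199 17720272078000750440
3647189234337689639247667201 163763630995505661818050080
33705856733676329245494460531519999 1513437644680785412974289982477400

√496 = [22; 3,1,2,4,1,…,1,3,44, …], period ℓ=16 (even) → k=15
k=0  a_k=22  p_k/q_k = 22/1
…
k=2  a_k=1  p_k/q_k = 89/4
…
k=8  a_k=2  p_k/q_k = 14543/653
k=9  a_k=2  p_k/q_k = 35166/1579
k=10  a_k=1  p_k/q_k = 49709/2232
…
k=13  a_k=2  p_k/q_k = 863293/38763
k=14  a_k=1  p_k/q_k = 1252502/56239
k=15  a_k=3  p_k/q_k = 4620799/207480
(x₁, y₁) = (4620799, 207480);  4620799² − 496·207480² = 1 ✓
k=2:  x_2 = 4620799·4620799+496·207480·207480 = 42703566796801,  y_2 = 4620799·207480+207480·4620799 = 1917446753040
k=3:  x_3 = 4620799·42703566796801+496·207480·1917446753040 = 394649197502177907199,  y_3 = 4620799·1917446753040+207480·42703566796801 = 17720272078000750440
k=4:  x_4 = 4620799·394649197502177907199+496·207480·17720272078000750440 = 3647189234337689639247667201,  y_4 = 4620799·17720272078000750440+207480·394649197502177907199 = 163763630995505661818050080
k=5:  x_5 = 4620799·3647189234337689639247667201+496·207480·163763630995505661818050080 = 33705856733676329245494460531519999,  y_5 = 4620799·163763630995505661818050080+207480·3647189234337689639247667201 = 1513437644680785412974289982477400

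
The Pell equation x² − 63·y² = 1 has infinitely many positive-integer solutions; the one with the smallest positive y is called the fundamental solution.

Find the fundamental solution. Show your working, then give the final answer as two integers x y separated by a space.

√63 → a₀=7, period (1,14); ℓ=2 even so k=1
a_0=7:  p_0=7·1+0=7,  q_0=7·0+1=1
a_1=1:  p_1=1·7+1=8,  q_1=1·1+0=1
fundamental: x₁=8, y₁=1  (since 64 − 63·1 = 1)

8 1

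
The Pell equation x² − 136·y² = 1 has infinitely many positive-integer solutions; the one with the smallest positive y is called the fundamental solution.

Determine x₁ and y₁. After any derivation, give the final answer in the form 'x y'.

[11; 1,1,1,22] for √136; ℓ=4 ⇒ convergent index 3
step 0: (11, 1)  from 11·(1,0) + (0,1)
…
step 2: (23, 2)  from 1·(12,1) + (11,1)
step 3: (35, 3)  from 1·(23,2) + (12,1)
(x₁, y₁) = (35, 3);  35² − 136·3² = 1 ✓

35 3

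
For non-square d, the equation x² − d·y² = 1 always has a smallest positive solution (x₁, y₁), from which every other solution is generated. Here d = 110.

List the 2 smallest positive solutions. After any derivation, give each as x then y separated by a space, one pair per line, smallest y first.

21 2
881 84

√110 = [10; 2,20, …], period ℓ=2 (even) → k=1
k=0  a_k=10  p_k/q_k = 10/1
k=1  a_k=2  p_k/q_k = 21/2
(x₁, y₁) = (21, 2);  21² − 110·2² = 1 ✓
(21+2√110)^2 = 881 + 84√110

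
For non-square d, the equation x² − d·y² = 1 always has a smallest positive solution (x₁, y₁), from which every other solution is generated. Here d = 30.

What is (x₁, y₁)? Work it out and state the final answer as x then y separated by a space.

11 2

√30 → a₀=5, period (2,10); ℓ=2 even so k=1
i=0: a=5 ⇒ p=5, q=1
i=1: a=2 ⇒ p=11, q=2
fundamental: x₁=11, y₁=2  (since 121 − 30·4 = 1)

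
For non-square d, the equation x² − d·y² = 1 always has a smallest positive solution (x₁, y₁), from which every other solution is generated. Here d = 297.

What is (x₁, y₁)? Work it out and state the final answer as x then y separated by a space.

48599 2820

[17; 4,3,1,1,2,1,1,3,4,34] for √297; ℓ=10 ⇒ convergent index 9
i=0: a=17 ⇒ p=17, q=1
i=1: a=4 ⇒ p=69, q=4
i=2: a=3 ⇒ p=224, q=13
…
i=5: a=2 ⇒ p=1327, q=77
i=6: a=1 ⇒ p=1844, q=107
i=7: a=1 ⇒ p=3171, q=184
i=8: a=3 ⇒ p=11357, q=659
i=9: a=4 ⇒ p=48599, q=2820
→ (48599, 2820).  Check: 48599²=2361862801, 297·2820²=2361862800, difference 1.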